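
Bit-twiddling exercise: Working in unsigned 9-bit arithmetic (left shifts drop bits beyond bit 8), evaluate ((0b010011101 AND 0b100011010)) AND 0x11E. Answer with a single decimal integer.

24

0b010011101 = 010011101
0b100011010 = 100011010
→ AND → 000011000 = 24
0x11E = 100011110
→ AND → 000011000 = 24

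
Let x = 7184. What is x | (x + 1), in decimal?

7185

x = 1110000010000 = 7184
x + 1 = 1110000010001
OR    = 1110000010001 = 7185
(x | (x + 1) sets the lowest cleared bit.)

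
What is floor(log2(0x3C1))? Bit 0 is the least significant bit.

0x3C1 = 1111000001
The topmost 1 is at position 9 (since 2^9 = 512 ≤ 961 < 1024).

9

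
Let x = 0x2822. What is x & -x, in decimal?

2

x = 10100000100010 = 10274
-x (two's complement) = …01011111011110
AND   = 00000000000010 = 2
(x & -x isolates the lowest set bit of x.)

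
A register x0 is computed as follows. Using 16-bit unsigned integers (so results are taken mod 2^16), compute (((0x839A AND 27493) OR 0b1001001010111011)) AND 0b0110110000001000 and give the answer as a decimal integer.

8

0x839A = 1000001110011010
27493 = 0110101101100101
→ AND → 0000001100000000 = 768
0b1001001010111011 = 1001001010111011
→ OR → 1001001110111011 = 37819
0b0110110000001000 = 0110110000001000
→ AND → 0000000000001000 = 8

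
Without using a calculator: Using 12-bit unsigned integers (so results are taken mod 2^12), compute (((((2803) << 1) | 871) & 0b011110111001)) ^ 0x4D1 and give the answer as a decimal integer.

2803 = 101011110011
→ << 1 (mod 2^12) → 010111100110 = 1510
871 = 001101100111
→ | → 011111100111 = 2023
0b011110111001 = 011110111001
→ & → 011110100001 = 1953
0x4D1 = 010011010001
→ ^ → 001101110000 = 880

880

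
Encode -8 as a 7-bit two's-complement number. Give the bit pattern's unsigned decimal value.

120

8 in 7 bits: 0001000
Invert: 1110111
Add 1:  1111000 = 120
(Check: 2^7 - 8 = 128 - 8 = 120.)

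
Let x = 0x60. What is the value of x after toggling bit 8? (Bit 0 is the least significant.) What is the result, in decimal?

x = 000001100000
bit 8 is currently 0; toggle it via x ^ (1 << 8) = x ^ 256
→ 000101100000 = 352

352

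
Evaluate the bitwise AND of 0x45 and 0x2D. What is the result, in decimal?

5

0x45 = 1000101
0x2D = 0101101
AND → 0000101 = 5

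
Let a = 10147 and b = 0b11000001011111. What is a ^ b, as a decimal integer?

6140

10147 = 10011110100011
b = 11000001011111
XOR → 01011111111100 = 6140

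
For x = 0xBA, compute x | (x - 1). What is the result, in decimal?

187

x = 10111010 = 186
x - 1 = 10111001
OR    = 10111011 = 187
(x | (x - 1) sets all bits below the lowest set bit.)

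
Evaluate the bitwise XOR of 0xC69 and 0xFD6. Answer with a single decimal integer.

0xC69 = 110001101001
0xFD6 = 111111010110
XOR → 001110111111 = 959

959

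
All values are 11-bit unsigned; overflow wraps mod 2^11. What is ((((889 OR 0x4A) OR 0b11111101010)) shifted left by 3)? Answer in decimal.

2008

889 = 01101111001
0x4A = 00001001010
→ OR → 01101111011 = 891
0b11111101010 = 11111101010
→ OR → 11111111011 = 2043
→ shifted left by 3 (mod 2^11) → 11111011000 = 2008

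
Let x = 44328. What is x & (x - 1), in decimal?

44320

x = 1010110100101000 = 44328
x - 1 = 1010110100100111
AND   = 1010110100100000 = 44320
(x & (x - 1) clears the lowest set bit of x.)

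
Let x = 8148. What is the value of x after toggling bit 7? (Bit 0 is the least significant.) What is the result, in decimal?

x = 1111111010100
bit 7 is currently 1; toggle it via x ^ (1 << 7) = x ^ 128
→ 1111101010100 = 8020

8020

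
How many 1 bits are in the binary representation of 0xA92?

5

0xA92 = 101010010010
Count the 1s: 1 + 1 + 1 + 1 + 1 = 5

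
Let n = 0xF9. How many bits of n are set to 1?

6

0xF9 = 11111001
Count the 1s: 1 + 1 + 1 + 1 + 1 + 1 = 6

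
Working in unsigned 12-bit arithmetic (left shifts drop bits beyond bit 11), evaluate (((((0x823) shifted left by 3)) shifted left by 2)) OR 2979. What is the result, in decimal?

0x823 = 100000100011
→ shifted left by 3 (mod 2^12) → 000100011000 = 280
→ shifted left by 2 (mod 2^12) → 010001100000 = 1120
2979 = 101110100011
→ OR → 111111100011 = 4067

4067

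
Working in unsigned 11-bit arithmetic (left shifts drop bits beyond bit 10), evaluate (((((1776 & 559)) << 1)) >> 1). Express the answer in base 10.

1776 = 11011110000
559 = 01000101111
→ & → 01000100000 = 544
→ << 1 (mod 2^11) → 10001000000 = 1088
→ >> 1 → 01000100000 = 544

544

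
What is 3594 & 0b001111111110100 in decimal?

3584

3594 = 0111000001010
b = 1111111110100
AND → 0111000000000 = 3584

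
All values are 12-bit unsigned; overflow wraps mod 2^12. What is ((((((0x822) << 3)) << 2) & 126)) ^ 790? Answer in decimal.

0x822 = 100000100010
→ << 3 (mod 2^12) → 000100010000 = 272
→ << 2 (mod 2^12) → 010001000000 = 1088
126 = 000001111110
→ & → 000001000000 = 64
790 = 001100010110
→ ^ → 001101010110 = 854

854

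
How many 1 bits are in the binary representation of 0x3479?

8

0x3479 = 11010001111001
Count the 1s: 1 + 1 + 1 + 1 + 1 + 1 + 1 + 1 = 8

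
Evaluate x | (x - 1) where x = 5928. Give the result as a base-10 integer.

5935

x = 1011100101000 = 5928
x - 1 = 1011100100111
OR    = 1011100101111 = 5935
(x | (x - 1) sets all bits below the lowest set bit.)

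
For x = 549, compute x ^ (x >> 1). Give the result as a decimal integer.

x = 1000100101 = 549
x>>1 = 0100010010
XOR  = 1100110111 = 823
(x ^ (x >> 1) gives the standard binary-reflected Gray code of x.)

823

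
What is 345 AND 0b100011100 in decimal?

280

345 = 101011001
b = 100011100
AND → 100011000 = 280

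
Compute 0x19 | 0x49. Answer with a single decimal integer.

89

0x19 = 0011001
0x49 = 1001001
 OR → 1011001 = 89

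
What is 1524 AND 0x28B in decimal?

128

1524 = 10111110100
0x28B = 01010001011
AND → 00010000000 = 128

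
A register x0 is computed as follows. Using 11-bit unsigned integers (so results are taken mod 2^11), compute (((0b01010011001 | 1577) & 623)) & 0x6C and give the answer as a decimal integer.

0b01010011001 = 01010011001
1577 = 11000101001
→ | → 11010111001 = 1721
623 = 01001101111
→ & → 01000101001 = 553
0x6C = 00001101100
→ & → 00000101000 = 40

40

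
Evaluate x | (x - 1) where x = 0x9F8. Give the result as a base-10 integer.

2559

x = 100111111000 = 2552
x - 1 = 100111110111
OR    = 100111111111 = 2559
(x | (x - 1) sets all bits below the lowest set bit.)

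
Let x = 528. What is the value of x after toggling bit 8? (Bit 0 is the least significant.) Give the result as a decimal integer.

x = 1000010000
bit 8 is currently 0; toggle it via x ^ (1 << 8) = x ^ 256
→ 1100010000 = 784

784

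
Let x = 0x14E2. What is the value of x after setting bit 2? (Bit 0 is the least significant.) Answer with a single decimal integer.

x = 1010011100010
bit 2 is currently 0; set it via x | (1 << 2) = x | 4
→ 1010011100110 = 5350

5350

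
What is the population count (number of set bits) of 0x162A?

6

0x162A = 1011000101010
Count the 1s: 1 + 1 + 1 + 1 + 1 + 1 = 6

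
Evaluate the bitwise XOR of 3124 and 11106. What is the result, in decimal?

10070

3124 = 00110000110100
11106 = 10101101100010
XOR → 10011101010110 = 10070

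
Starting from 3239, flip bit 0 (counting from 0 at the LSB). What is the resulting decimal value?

x = 0110010100111
bit 0 is currently 1; toggle it via x ^ (1 << 0) = x ^ 1
→ 0110010100110 = 3238

3238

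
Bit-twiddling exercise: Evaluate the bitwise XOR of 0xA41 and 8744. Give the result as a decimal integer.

0xA41 = 00101001000001
8744 = 10001000101000
XOR → 10100001101001 = 10345

10345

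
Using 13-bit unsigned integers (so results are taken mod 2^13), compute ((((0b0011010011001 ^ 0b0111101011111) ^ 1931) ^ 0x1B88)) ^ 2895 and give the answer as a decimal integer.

7818

0b0011010011001 = 0011010011001
0b0111101011111 = 0111101011111
→ ^ → 0100111000110 = 2502
1931 = 0011110001011
→ ^ → 0111001001101 = 3661
0x1B88 = 1101110001000
→ ^ → 1010111000101 = 5573
2895 = 0101101001111
→ ^ → 1111010001010 = 7818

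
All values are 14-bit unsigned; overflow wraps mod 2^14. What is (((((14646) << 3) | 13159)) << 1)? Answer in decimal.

14318

14646 = 11100100110110
→ << 3 (mod 2^14) → 00100110110000 = 2480
13159 = 11001101100111
→ | → 11101111110111 = 15351
→ << 1 (mod 2^14) → 11011111101110 = 14318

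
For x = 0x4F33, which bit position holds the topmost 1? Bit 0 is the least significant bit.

14

0x4F33 = 100111100110011
The topmost 1 is at position 14 (since 2^14 = 16384 ≤ 20275 < 32768).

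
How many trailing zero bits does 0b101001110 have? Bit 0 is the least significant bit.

1

0b101001110 = 101001110
Trailing zeros: 1, so the lowest set bit is bit 1 (value 2).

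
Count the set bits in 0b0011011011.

n = 11011011
Count the 1s: 1 + 1 + 1 + 1 + 1 + 1 = 6

6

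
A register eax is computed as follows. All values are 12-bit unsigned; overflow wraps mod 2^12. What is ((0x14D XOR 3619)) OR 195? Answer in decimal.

4079

0x14D = 000101001101
3619 = 111000100011
→ XOR → 111101101110 = 3950
195 = 000011000011
→ OR → 111111101111 = 4079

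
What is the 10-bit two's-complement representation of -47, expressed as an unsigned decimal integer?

47 in 10 bits: 0000101111
Invert: 1111010000
Add 1:  1111010001 = 977
(Check: 2^10 - 47 = 1024 - 47 = 977.)

977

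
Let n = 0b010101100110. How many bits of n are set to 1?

6

n = 10101100110
Count the 1s: 1 + 1 + 1 + 1 + 1 + 1 = 6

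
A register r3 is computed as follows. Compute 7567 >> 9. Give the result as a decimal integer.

7567 = 1110110001111
shift right by 9 → 0000000001110 = 14
(equivalently, floor(7567 / 512))

14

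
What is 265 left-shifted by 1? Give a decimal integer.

530

265 = 0100001001
shift left by 1 → 1000010010 = 530
(equivalently, 265 × 2^1 = 265 × 2)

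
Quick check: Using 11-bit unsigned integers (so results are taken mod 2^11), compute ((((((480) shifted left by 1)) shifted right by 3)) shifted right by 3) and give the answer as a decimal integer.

480 = 00111100000
→ shifted left by 1 (mod 2^11) → 01111000000 = 960
→ shifted right by 3 → 00001111000 = 120
→ shifted right by 3 → 00000001111 = 15

15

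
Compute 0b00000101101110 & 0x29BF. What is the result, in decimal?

a = 00000101101110
0x29BF = 10100110111111
AND → 00000100101110 = 302

302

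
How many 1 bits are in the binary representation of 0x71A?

6

0x71A = 11100011010
Count the 1s: 1 + 1 + 1 + 1 + 1 + 1 = 6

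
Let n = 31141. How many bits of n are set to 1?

31141 = 111100110100101
Count the 1s: 1 + 1 + 1 + 1 + 1 + 1 + 1 + 1 + 1 = 9

9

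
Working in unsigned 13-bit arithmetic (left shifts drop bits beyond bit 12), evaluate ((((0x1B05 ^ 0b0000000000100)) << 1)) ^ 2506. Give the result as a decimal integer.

8136

0x1B05 = 1101100000101
0b0000000000100 = 0000000000100
→ ^ → 1101100000001 = 6913
→ << 1 (mod 2^13) → 1011000000010 = 5634
2506 = 0100111001010
→ ^ → 1111111001000 = 8136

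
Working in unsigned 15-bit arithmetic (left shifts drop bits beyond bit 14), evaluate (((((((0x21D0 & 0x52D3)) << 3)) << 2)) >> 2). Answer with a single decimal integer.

0x21D0 = 010000111010000
0x52D3 = 101001011010011
→ & → 000000011010000 = 208
→ << 3 (mod 2^15) → 000011010000000 = 1664
→ << 2 (mod 2^15) → 001101000000000 = 6656
→ >> 2 → 000011010000000 = 1664

1664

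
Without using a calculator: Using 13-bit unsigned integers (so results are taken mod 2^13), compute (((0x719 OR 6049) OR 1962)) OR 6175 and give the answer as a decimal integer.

8127

0x719 = 0011100011001
6049 = 1011110100001
→ OR → 1011110111001 = 6073
1962 = 0011110101010
→ OR → 1011110111011 = 6075
6175 = 1100000011111
→ OR → 1111110111111 = 8127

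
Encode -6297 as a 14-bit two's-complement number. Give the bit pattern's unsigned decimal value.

6297 in 14 bits: 01100010011001
Invert: 10011101100110
Add 1:  10011101100111 = 10087
(Check: 2^14 - 6297 = 16384 - 6297 = 10087.)

10087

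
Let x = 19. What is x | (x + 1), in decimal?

23

x = 10011 = 19
x + 1 = 10100
OR    = 10111 = 23
(x | (x + 1) sets the lowest cleared bit.)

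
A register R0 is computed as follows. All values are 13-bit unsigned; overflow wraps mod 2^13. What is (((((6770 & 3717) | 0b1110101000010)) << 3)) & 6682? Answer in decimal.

6672

6770 = 1101001110010
3717 = 0111010000101
→ & → 0101000000000 = 2560
0b1110101000010 = 1110101000010
→ | → 1111101000010 = 8002
→ << 3 (mod 2^13) → 1101000010000 = 6672
6682 = 1101000011010
→ & → 1101000010000 = 6672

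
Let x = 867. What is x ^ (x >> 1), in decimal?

x = 1101100011 = 867
x>>1 = 0110110001
XOR  = 1011010010 = 722
(x ^ (x >> 1) gives the standard binary-reflected Gray code of x.)

722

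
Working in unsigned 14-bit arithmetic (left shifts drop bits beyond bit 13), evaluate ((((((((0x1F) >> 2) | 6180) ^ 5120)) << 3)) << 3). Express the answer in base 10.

0x1F = 00000000011111
→ >> 2 → 00000000000111 = 7
6180 = 01100000100100
→ | → 01100000100111 = 6183
5120 = 01010000000000
→ ^ → 00110000100111 = 3111
→ << 3 (mod 2^14) → 10000100111000 = 8504
→ << 3 (mod 2^14) → 00100111000000 = 2496

2496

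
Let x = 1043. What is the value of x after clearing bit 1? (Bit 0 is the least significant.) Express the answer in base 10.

x = 10000010011
bit 1 is currently 1; clear it via x & ~(1 << 1) = x & ~2
→ 10000010001 = 1041

1041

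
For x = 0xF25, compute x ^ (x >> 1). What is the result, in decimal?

2231

x = 111100100101 = 3877
x>>1 = 011110010010
XOR  = 100010110111 = 2231
(x ^ (x >> 1) gives the standard binary-reflected Gray code of x.)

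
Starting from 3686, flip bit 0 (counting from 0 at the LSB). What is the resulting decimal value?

3687

x = 111001100110
bit 0 is currently 0; toggle it via x ^ (1 << 0) = x ^ 1
→ 111001100111 = 3687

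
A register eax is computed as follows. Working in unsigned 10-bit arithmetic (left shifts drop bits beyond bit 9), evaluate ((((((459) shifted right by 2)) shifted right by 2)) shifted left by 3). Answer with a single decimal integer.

224

459 = 0111001011
→ shifted right by 2 → 0001110010 = 114
→ shifted right by 2 → 0000011100 = 28
→ shifted left by 3 (mod 2^10) → 0011100000 = 224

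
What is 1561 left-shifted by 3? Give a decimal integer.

1561 = 00011000011001
shift left by 3 → 11000011001000 = 12488
(equivalently, 1561 × 2^3 = 1561 × 8)

12488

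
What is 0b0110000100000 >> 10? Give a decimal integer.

x = 110000100000
shift right by 10 → 000000000011 = 3
(equivalently, floor(3104 / 1024))

3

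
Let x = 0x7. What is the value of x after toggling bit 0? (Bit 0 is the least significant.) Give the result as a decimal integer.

6

x = 0000000000111
bit 0 is currently 1; toggle it via x ^ (1 << 0) = x ^ 1
→ 0000000000110 = 6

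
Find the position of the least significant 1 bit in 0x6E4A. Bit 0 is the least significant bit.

1

0x6E4A = 110111001001010
Trailing zeros: 1, so the lowest set bit is bit 1 (value 2).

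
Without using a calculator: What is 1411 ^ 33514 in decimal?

34665

1411 = 0000010110000011
33514 = 1000001011101010
XOR → 1000011101101001 = 34665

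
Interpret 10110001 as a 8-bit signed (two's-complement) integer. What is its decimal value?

pattern = 10110001 (MSB is 1 ⇒ negative)
Invert: 01001110, add 1 → 01001111 = 79, so the value is -79.
(Equivalently: 177 - 2^8 = 177 - 256 = -79.)

-79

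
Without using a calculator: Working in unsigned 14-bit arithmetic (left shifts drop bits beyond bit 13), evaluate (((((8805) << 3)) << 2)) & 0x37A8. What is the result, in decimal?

8805 = 10001001100101
→ << 3 (mod 2^14) → 01001100101000 = 4904
→ << 2 (mod 2^14) → 00110010100000 = 3232
0x37A8 = 11011110101000
→ & → 00010010100000 = 1184

1184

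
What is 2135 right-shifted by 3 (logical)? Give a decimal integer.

266

2135 = 100001010111
shift right by 3 → 000100001010 = 266
(equivalently, floor(2135 / 8))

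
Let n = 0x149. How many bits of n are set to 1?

0x149 = 101001001
Count the 1s: 1 + 1 + 1 + 1 = 4

4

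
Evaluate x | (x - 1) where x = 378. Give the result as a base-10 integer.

x = 101111010 = 378
x - 1 = 101111001
OR    = 101111011 = 379
(x | (x - 1) sets all bits below the lowest set bit.)

379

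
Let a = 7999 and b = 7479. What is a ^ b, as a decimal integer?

520

7999 = 1111100111111
7479 = 1110100110111
XOR → 0001000001000 = 520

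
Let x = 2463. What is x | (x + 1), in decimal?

2495

x = 100110011111 = 2463
x + 1 = 100110100000
OR    = 100110111111 = 2495
(x | (x + 1) sets the lowest cleared bit.)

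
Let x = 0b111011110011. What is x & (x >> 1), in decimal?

1649

x = 111011110011 = 3827
x>>1 = 011101111001
AND  = 011001110001 = 1649
(x & (x >> 1) has a 1 wherever x has two consecutive 1 bits.)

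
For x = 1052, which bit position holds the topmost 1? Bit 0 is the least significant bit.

1052 = 10000011100
The topmost 1 is at position 10 (since 2^10 = 1024 ≤ 1052 < 2048).

10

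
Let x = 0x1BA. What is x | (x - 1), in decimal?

443

x = 110111010 = 442
x - 1 = 110111001
OR    = 110111011 = 443
(x | (x - 1) sets all bits below the lowest set bit.)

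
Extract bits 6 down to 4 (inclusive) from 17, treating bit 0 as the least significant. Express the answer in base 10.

v = 00010001
Shift right by 4: 0001
Mask low 3 bits: 001 = 1

1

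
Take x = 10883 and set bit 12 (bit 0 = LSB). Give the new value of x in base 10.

x = 10101010000011
bit 12 is currently 0; set it via x | (1 << 12) = x | 4096
→ 11101010000011 = 14979

14979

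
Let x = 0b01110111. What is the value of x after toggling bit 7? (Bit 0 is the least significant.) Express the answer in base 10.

247

x = 01110111
bit 7 is currently 0; toggle it via x ^ (1 << 7) = x ^ 128
→ 11110111 = 247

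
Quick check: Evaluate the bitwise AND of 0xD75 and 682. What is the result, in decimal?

0xD75 = 110101110101
682 = 001010101010
AND → 000000100000 = 32

32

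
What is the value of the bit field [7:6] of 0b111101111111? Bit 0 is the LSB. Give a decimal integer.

1

v = 111101111111
Shift right by 6: 111101
Mask low 2 bits: 01 = 1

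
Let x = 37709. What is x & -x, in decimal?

1

x = 1001001101001101 = 37709
-x (two's complement) = …0110110010110011
AND   = 0000000000000001 = 1
(x & -x isolates the lowest set bit of x.)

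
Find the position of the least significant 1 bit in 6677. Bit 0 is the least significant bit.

0

6677 = 1101000010101
Trailing zeros: 0, so the lowest set bit is bit 0 (value 1).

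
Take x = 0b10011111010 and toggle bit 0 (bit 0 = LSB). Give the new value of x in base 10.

x = 10011111010
bit 0 is currently 0; toggle it via x ^ (1 << 0) = x ^ 1
→ 10011111011 = 1275

1275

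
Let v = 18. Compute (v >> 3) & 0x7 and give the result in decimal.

2

v = 00010010
Shift right by 3: 00010
Mask low 3 bits: 010 = 2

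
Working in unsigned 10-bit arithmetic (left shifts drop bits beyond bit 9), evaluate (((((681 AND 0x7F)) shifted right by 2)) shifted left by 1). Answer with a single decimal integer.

20

681 = 1010101001
0x7F = 0001111111
→ AND → 0000101001 = 41
→ shifted right by 2 → 0000001010 = 10
→ shifted left by 1 (mod 2^10) → 0000010100 = 20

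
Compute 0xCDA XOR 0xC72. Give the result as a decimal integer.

168

0xCDA = 110011011010
0xC72 = 110001110010
XOR → 000010101000 = 168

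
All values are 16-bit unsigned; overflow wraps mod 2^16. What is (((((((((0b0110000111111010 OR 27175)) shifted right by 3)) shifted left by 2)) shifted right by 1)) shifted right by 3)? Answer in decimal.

0b0110000111111010 = 0110000111111010
27175 = 0110101000100111
→ OR → 0110101111111111 = 27647
→ shifted right by 3 → 0000110101111111 = 3455
→ shifted left by 2 (mod 2^16) → 0011010111111100 = 13820
→ shifted right by 1 → 0001101011111110 = 6910
→ shifted right by 3 → 0000001101011111 = 863

863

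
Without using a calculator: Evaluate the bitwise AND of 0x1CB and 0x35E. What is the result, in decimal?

330

0x1CB = 0111001011
0x35E = 1101011110
AND → 0101001010 = 330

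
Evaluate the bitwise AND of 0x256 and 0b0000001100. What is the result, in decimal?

0x256 = 1001010110
b = 0000001100
AND → 0000000100 = 4

4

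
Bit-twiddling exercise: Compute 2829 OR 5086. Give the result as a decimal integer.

2829 = 0101100001101
5086 = 1001111011110
 OR → 1101111011111 = 7135

7135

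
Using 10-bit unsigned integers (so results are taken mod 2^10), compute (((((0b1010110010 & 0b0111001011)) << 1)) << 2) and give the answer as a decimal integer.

0b1010110010 = 1010110010
0b0111001011 = 0111001011
→ & → 0010000010 = 130
→ << 1 (mod 2^10) → 0100000100 = 260
→ << 2 (mod 2^10) → 0000010000 = 16

16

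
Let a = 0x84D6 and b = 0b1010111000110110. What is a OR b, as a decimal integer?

0x84D6 = 1000010011010110
b = 1010111000110110
 OR → 1010111011110110 = 44790

44790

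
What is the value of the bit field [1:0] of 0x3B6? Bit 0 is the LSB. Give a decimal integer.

v = 1110110110
Shift right by 0: 1110110110
Mask low 2 bits: 10 = 2

2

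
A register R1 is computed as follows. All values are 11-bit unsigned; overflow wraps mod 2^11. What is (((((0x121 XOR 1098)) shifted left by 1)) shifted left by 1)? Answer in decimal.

0x121 = 00100100001
1098 = 10001001010
→ XOR → 10101101011 = 1387
→ shifted left by 1 (mod 2^11) → 01011010110 = 726
→ shifted left by 1 (mod 2^11) → 10110101100 = 1452

1452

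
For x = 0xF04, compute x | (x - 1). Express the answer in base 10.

3847

x = 111100000100 = 3844
x - 1 = 111100000011
OR    = 111100000111 = 3847
(x | (x - 1) sets all bits below the lowest set bit.)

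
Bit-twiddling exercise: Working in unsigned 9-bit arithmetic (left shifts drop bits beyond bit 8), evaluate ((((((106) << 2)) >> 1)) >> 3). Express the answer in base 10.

26

106 = 001101010
→ << 2 (mod 2^9) → 110101000 = 424
→ >> 1 → 011010100 = 212
→ >> 3 → 000011010 = 26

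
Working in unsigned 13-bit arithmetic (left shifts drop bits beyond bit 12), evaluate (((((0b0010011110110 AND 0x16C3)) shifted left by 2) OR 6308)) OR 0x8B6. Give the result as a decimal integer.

0b0010011110110 = 0010011110110
0x16C3 = 1011011000011
→ AND → 0010011000010 = 1218
→ shifted left by 2 (mod 2^13) → 1001100001000 = 4872
6308 = 1100010100100
→ OR → 1101110101100 = 7084
0x8B6 = 0100010110110
→ OR → 1101110111110 = 7102

7102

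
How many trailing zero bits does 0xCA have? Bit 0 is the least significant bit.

1

0xCA = 11001010
Trailing zeros: 1, so the lowest set bit is bit 1 (value 2).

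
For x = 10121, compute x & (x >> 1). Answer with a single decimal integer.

x = 10011110001001 = 10121
x>>1 = 01001111000100
AND  = 00001110000000 = 896
(x & (x >> 1) has a 1 wherever x has two consecutive 1 bits.)

896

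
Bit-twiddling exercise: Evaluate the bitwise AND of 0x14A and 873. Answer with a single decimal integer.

0x14A = 0101001010
873 = 1101101001
AND → 0101001000 = 328

328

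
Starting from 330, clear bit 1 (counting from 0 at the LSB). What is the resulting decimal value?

328

x = 0101001010
bit 1 is currently 1; clear it via x & ~(1 << 1) = x & ~2
→ 0101001000 = 328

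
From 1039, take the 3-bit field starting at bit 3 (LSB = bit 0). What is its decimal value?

v = 10000001111
Shift right by 3: 10000001
Mask low 3 bits: 001 = 1

1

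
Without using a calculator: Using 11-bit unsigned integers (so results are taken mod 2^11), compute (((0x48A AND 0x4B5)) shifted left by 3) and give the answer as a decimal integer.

0x48A = 10010001010
0x4B5 = 10010110101
→ AND → 10010000000 = 1152
→ shifted left by 3 (mod 2^11) → 10000000000 = 1024

1024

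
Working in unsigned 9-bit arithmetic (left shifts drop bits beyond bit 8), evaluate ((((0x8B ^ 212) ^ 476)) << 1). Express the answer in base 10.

262

0x8B = 010001011
212 = 011010100
→ ^ → 001011111 = 95
476 = 111011100
→ ^ → 110000011 = 387
→ << 1 (mod 2^9) → 100000110 = 262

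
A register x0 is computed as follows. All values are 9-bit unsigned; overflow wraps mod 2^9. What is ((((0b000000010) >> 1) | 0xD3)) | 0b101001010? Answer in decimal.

0b000000010 = 000000010
→ >> 1 → 000000001 = 1
0xD3 = 011010011
→ | → 011010011 = 211
0b101001010 = 101001010
→ | → 111011011 = 475

475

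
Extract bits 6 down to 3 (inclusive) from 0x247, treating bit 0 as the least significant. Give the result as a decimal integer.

8

v = 01001000111
Shift right by 3: 01001000
Mask low 4 bits: 1000 = 8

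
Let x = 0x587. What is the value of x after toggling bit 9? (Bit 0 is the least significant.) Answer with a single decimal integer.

x = 10110000111
bit 9 is currently 0; toggle it via x ^ (1 << 9) = x ^ 512
→ 11110000111 = 1927

1927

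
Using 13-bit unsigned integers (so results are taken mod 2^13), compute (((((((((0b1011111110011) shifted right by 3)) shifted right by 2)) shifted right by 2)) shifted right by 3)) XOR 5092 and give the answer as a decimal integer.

5089

0b1011111110011 = 1011111110011
→ shifted right by 3 → 0001011111110 = 766
→ shifted right by 2 → 0000010111111 = 191
→ shifted right by 2 → 0000000101111 = 47
→ shifted right by 3 → 0000000000101 = 5
5092 = 1001111100100
→ XOR → 1001111100001 = 5089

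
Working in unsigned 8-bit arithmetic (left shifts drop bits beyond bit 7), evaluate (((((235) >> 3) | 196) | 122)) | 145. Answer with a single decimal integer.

255

235 = 11101011
→ >> 3 → 00011101 = 29
196 = 11000100
→ | → 11011101 = 221
122 = 01111010
→ | → 11111111 = 255
145 = 10010001
→ | → 11111111 = 255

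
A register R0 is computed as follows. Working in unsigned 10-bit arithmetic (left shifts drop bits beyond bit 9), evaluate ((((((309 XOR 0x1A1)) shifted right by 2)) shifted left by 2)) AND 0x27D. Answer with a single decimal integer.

20

309 = 0100110101
0x1A1 = 0110100001
→ XOR → 0010010100 = 148
→ shifted right by 2 → 0000100101 = 37
→ shifted left by 2 (mod 2^10) → 0010010100 = 148
0x27D = 1001111101
→ AND → 0000010100 = 20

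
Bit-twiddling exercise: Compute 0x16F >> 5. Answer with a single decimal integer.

11

0x16F = 101101111
shift right by 5 → 000001011 = 11
(equivalently, floor(367 / 32))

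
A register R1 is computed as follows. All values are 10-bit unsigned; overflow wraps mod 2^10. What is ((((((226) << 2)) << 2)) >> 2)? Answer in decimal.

226 = 0011100010
→ << 2 (mod 2^10) → 1110001000 = 904
→ << 2 (mod 2^10) → 1000100000 = 544
→ >> 2 → 0010001000 = 136

136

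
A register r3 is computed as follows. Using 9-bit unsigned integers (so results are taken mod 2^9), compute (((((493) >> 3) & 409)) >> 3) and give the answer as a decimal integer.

3

493 = 111101101
→ >> 3 → 000111101 = 61
409 = 110011001
→ & → 000011001 = 25
→ >> 3 → 000000011 = 3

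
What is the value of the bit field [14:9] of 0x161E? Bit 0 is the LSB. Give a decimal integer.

v = 001011000011110
Shift right by 9: 001011
Mask low 6 bits: 001011 = 11

11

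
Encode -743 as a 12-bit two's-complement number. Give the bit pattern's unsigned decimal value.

3353

743 in 12 bits: 001011100111
Invert: 110100011000
Add 1:  110100011001 = 3353
(Check: 2^12 - 743 = 4096 - 743 = 3353.)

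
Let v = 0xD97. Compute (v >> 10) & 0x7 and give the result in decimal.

v = 00110110010111
Shift right by 10: 0011
Mask low 3 bits: 011 = 3

3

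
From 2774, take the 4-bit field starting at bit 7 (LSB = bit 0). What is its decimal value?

v = 101011010110
Shift right by 7: 10101
Mask low 4 bits: 0101 = 5

5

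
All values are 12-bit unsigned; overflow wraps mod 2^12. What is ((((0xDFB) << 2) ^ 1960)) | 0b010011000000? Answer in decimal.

1220

0xDFB = 110111111011
→ << 2 (mod 2^12) → 011111101100 = 2028
1960 = 011110101000
→ ^ → 000001000100 = 68
0b010011000000 = 010011000000
→ | → 010011000100 = 1220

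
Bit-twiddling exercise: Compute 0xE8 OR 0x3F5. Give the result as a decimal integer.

0xE8 = 0011101000
0x3F5 = 1111110101
 OR → 1111111101 = 1021

1021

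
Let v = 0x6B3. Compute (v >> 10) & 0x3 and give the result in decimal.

1

v = 000011010110011
Shift right by 10: 00001
Mask low 2 bits: 01 = 1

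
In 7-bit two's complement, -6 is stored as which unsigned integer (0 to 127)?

6 in 7 bits: 0000110
Invert: 1111001
Add 1:  1111010 = 122
(Check: 2^7 - 6 = 128 - 6 = 122.)

122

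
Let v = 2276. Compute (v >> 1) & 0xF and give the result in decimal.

v = 100011100100
Shift right by 1: 10001110010
Mask low 4 bits: 0010 = 2

2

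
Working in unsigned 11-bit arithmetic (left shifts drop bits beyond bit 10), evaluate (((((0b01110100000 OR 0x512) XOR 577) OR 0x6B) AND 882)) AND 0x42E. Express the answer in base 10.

0b01110100000 = 01110100000
0x512 = 10100010010
→ OR → 11110110010 = 1970
577 = 01001000001
→ XOR → 10111110011 = 1523
0x6B = 00001101011
→ OR → 10111111011 = 1531
882 = 01101110010
→ AND → 00101110010 = 370
0x42E = 10000101110
→ AND → 00000100010 = 34

34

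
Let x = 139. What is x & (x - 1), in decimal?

138

x = 10001011 = 139
x - 1 = 10001010
AND   = 10001010 = 138
(x & (x - 1) clears the lowest set bit of x.)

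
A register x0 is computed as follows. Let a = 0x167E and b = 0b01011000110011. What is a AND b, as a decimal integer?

0x167E = 1011001111110
b = 1011000110011
AND → 1011000110010 = 5682

5682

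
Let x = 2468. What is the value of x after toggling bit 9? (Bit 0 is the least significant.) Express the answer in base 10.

2980

x = 100110100100
bit 9 is currently 0; toggle it via x ^ (1 << 9) = x ^ 512
→ 101110100100 = 2980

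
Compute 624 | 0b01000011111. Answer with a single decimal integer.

639

624 = 1001110000
b = 1000011111
 OR → 1001111111 = 639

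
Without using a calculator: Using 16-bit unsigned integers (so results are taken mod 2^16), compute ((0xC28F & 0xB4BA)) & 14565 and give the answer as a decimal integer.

128

0xC28F = 1100001010001111
0xB4BA = 1011010010111010
→ & → 1000000010001010 = 32906
14565 = 0011100011100101
→ & → 0000000010000000 = 128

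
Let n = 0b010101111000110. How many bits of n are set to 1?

8

n = 10101111000110
Count the 1s: 1 + 1 + 1 + 1 + 1 + 1 + 1 + 1 = 8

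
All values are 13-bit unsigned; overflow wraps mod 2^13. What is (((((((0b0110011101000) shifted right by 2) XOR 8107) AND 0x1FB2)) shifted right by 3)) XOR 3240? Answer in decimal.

0b0110011101000 = 0110011101000
→ shifted right by 2 → 0001100111010 = 826
8107 = 1111110101011
→ XOR → 1110010010001 = 7313
0x1FB2 = 1111110110010
→ AND → 1110010010000 = 7312
→ shifted right by 3 → 0001110010010 = 914
3240 = 0110010101000
→ XOR → 0111100111010 = 3898

3898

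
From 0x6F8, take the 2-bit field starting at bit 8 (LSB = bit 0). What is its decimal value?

v = 00011011111000
Shift right by 8: 000110
Mask low 2 bits: 10 = 2

2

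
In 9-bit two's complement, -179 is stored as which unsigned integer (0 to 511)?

179 in 9 bits: 010110011
Invert: 101001100
Add 1:  101001101 = 333
(Check: 2^9 - 179 = 512 - 179 = 333.)

333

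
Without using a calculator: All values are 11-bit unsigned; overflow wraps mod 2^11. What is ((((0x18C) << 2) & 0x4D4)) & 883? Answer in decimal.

0x18C = 00110001100
→ << 2 (mod 2^11) → 11000110000 = 1584
0x4D4 = 10011010100
→ & → 10000010000 = 1040
883 = 01101110011
→ & → 00000010000 = 16

16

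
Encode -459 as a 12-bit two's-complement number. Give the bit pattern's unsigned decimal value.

459 in 12 bits: 000111001011
Invert: 111000110100
Add 1:  111000110101 = 3637
(Check: 2^12 - 459 = 4096 - 459 = 3637.)

3637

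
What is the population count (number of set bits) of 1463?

1463 = 10110110111
Count the 1s: 1 + 1 + 1 + 1 + 1 + 1 + 1 + 1 = 8

8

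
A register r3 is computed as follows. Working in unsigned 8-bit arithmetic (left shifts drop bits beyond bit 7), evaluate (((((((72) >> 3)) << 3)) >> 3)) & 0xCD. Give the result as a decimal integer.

9

72 = 01001000
→ >> 3 → 00001001 = 9
→ << 3 (mod 2^8) → 01001000 = 72
→ >> 3 → 00001001 = 9
0xCD = 11001101
→ & → 00001001 = 9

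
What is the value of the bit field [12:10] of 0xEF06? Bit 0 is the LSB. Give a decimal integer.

v = 1110111100000110
Shift right by 10: 111011
Mask low 3 bits: 011 = 3

3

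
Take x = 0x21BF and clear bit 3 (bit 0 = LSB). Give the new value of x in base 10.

8631

x = 010000110111111
bit 3 is currently 1; clear it via x & ~(1 << 3) = x & ~8
→ 010000110110111 = 8631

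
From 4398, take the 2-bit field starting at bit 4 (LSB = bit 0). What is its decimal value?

v = 1000100101110
Shift right by 4: 100010010
Mask low 2 bits: 10 = 2

2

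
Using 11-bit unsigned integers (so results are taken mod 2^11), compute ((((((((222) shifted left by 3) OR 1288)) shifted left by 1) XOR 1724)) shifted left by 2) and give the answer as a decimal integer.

1328

222 = 00011011110
→ shifted left by 3 (mod 2^11) → 11011110000 = 1776
1288 = 10100001000
→ OR → 11111111000 = 2040
→ shifted left by 1 (mod 2^11) → 11111110000 = 2032
1724 = 11010111100
→ XOR → 00101001100 = 332
→ shifted left by 2 (mod 2^11) → 10100110000 = 1328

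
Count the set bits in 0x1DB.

0x1DB = 111011011
Count the 1s: 1 + 1 + 1 + 1 + 1 + 1 + 1 = 7

7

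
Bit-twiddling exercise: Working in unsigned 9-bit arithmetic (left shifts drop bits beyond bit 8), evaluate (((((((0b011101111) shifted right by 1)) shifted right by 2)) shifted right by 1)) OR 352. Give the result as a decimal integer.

366

0b011101111 = 011101111
→ shifted right by 1 → 001110111 = 119
→ shifted right by 2 → 000011101 = 29
→ shifted right by 1 → 000001110 = 14
352 = 101100000
→ OR → 101101110 = 366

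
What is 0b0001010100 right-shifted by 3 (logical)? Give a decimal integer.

10

x = 1010100
shift right by 3 → 0001010 = 10
(equivalently, floor(84 / 8))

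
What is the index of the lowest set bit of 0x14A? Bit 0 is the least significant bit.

1

0x14A = 101001010
Trailing zeros: 1, so the lowest set bit is bit 1 (value 2).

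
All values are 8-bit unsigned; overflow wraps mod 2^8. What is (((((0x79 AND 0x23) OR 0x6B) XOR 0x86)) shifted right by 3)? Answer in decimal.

0x79 = 01111001
0x23 = 00100011
→ AND → 00100001 = 33
0x6B = 01101011
→ OR → 01101011 = 107
0x86 = 10000110
→ XOR → 11101101 = 237
→ shifted right by 3 → 00011101 = 29

29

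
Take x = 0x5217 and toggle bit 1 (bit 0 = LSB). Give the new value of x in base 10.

x = 0101001000010111
bit 1 is currently 1; toggle it via x ^ (1 << 1) = x ^ 2
→ 0101001000010101 = 21013

21013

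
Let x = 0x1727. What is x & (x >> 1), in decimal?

x = 1011100100111 = 5927
x>>1 = 0101110010011
AND  = 0001100000011 = 771
(x & (x >> 1) has a 1 wherever x has two consecutive 1 bits.)

771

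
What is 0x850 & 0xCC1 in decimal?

0x850 = 100001010000
0xCC1 = 110011000001
AND → 100001000000 = 2112

2112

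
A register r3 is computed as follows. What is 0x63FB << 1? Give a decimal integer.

0x63FB = 0110001111111011
shift left by 1 → 1100011111110110 = 51190
(equivalently, 25595 × 2^1 = 25595 × 2)

51190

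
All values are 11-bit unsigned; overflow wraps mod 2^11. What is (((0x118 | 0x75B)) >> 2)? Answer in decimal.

0x118 = 00100011000
0x75B = 11101011011
→ | → 11101011011 = 1883
→ >> 2 → 00111010110 = 470

470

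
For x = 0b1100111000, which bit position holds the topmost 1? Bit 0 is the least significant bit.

9

0b1100111000 = 1100111000
The topmost 1 is at position 9 (since 2^9 = 512 ≤ 824 < 1024).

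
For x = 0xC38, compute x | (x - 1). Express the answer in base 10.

x = 110000111000 = 3128
x - 1 = 110000110111
OR    = 110000111111 = 3135
(x | (x - 1) sets all bits below the lowest set bit.)

3135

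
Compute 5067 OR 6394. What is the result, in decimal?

7163

5067 = 1001111001011
6394 = 1100011111010
 OR → 1101111111011 = 7163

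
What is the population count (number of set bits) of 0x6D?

0x6D = 1101101
Count the 1s: 1 + 1 + 1 + 1 + 1 = 5

5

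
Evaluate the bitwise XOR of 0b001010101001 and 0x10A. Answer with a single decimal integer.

a = 1010101001
0x10A = 0100001010
XOR → 1110100011 = 931

931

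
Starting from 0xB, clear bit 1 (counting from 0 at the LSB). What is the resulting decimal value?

x = 000001011
bit 1 is currently 1; clear it via x & ~(1 << 1) = x & ~2
→ 000001001 = 9

9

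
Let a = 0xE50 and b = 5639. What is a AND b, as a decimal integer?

1536

0xE50 = 0111001010000
5639 = 1011000000111
AND → 0011000000000 = 1536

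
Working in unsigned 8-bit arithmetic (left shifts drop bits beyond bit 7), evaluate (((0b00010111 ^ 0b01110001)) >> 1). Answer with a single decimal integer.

0b00010111 = 00010111
0b01110001 = 01110001
→ ^ → 01100110 = 102
→ >> 1 → 00110011 = 51

51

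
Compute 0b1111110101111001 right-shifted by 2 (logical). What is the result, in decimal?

x = 1111110101111001
shift right by 2 → 0011111101011110 = 16222
(equivalently, floor(64889 / 4))

16222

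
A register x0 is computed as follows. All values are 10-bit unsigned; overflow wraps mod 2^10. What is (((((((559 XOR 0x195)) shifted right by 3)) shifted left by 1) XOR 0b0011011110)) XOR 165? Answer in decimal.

149

559 = 1000101111
0x195 = 0110010101
→ XOR → 1110111010 = 954
→ shifted right by 3 → 0001110111 = 119
→ shifted left by 1 (mod 2^10) → 0011101110 = 238
0b0011011110 = 0011011110
→ XOR → 0000110000 = 48
165 = 0010100101
→ XOR → 0010010101 = 149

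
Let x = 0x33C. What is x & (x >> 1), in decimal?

x = 1100111100 = 828
x>>1 = 0110011110
AND  = 0100011100 = 284
(x & (x >> 1) has a 1 wherever x has two consecutive 1 bits.)

284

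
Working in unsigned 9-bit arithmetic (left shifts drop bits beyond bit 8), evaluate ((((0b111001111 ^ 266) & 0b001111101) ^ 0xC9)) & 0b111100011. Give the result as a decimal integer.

128

0b111001111 = 111001111
266 = 100001010
→ ^ → 011000101 = 197
0b001111101 = 001111101
→ & → 001000101 = 69
0xC9 = 011001001
→ ^ → 010001100 = 140
0b111100011 = 111100011
→ & → 010000000 = 128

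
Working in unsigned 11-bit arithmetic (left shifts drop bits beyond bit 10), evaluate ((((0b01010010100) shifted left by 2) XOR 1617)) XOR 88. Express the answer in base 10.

0b01010010100 = 01010010100
→ shifted left by 2 (mod 2^11) → 01001010000 = 592
1617 = 11001010001
→ XOR → 10000000001 = 1025
88 = 00001011000
→ XOR → 10001011001 = 1113

1113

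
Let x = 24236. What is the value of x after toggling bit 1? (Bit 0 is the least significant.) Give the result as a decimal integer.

x = 101111010101100
bit 1 is currently 0; toggle it via x ^ (1 << 1) = x ^ 2
→ 101111010101110 = 24238

24238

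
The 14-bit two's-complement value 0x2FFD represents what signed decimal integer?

-4099

pattern = 10111111111101 (MSB is 1 ⇒ negative)
Invert: 01000000000010, add 1 → 01000000000011 = 4099, so the value is -4099.
(Equivalently: 12285 - 2^14 = 12285 - 16384 = -4099.)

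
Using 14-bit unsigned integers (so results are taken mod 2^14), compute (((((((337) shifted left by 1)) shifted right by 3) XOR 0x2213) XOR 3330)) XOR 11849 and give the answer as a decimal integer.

337 = 00000101010001
→ shifted left by 1 (mod 2^14) → 00001010100010 = 674
→ shifted right by 3 → 00000001010100 = 84
0x2213 = 10001000010011
→ XOR → 10001001000111 = 8775
3330 = 00110100000010
→ XOR → 10111101000101 = 12101
11849 = 10111001001001
→ XOR → 00000100001100 = 268

268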